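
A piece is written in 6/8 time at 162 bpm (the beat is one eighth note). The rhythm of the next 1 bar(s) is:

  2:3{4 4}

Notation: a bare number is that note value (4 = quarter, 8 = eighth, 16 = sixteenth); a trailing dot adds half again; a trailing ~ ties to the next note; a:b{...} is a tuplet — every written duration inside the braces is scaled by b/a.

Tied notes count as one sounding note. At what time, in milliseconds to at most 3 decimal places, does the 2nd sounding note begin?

1. 0.0ms @ 0 + 1111.111ms (3)
2. 1111.111ms @ 3 + 1111.111ms (3)

note 2 onset = 3b = 1111.111ms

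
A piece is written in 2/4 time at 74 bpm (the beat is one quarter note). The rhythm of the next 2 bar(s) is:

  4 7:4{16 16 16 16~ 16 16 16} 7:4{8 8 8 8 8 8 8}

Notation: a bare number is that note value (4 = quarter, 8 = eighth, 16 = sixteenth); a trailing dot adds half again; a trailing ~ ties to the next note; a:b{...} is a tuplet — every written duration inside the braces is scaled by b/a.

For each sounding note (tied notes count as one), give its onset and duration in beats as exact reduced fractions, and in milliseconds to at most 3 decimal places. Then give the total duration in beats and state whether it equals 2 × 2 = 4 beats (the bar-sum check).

1) 0.0ms=0b +810.811ms=1b
2) 810.811ms=1b +115.83ms=1/7b
3) 926.641ms=8/7b +115.83ms=1/7b
4) 1042.471ms=9/7b +115.83ms=1/7b
5) 1158.301ms=10/7b +231.66ms=2/7b
6) 1389.961ms=12/7b +115.83ms=1/7b
7) 1505.792ms=13/7b +115.83ms=1/7b
8) 1621.622ms=2b +231.66ms=2/7b
9) 1853.282ms=16/7b +231.66ms=2/7b
10) 2084.942ms=18/7b +231.66ms=2/7b
11) 2316.602ms=20/7b +231.66ms=2/7b
12) 2548.263ms=22/7b +231.66ms=2/7b
13) 2779.923ms=24/7b +231.66ms=2/7b
14) 3011.583ms=26/7b +231.66ms=2/7b
Σ=4b of 4 (74bpm 2/4) — PASS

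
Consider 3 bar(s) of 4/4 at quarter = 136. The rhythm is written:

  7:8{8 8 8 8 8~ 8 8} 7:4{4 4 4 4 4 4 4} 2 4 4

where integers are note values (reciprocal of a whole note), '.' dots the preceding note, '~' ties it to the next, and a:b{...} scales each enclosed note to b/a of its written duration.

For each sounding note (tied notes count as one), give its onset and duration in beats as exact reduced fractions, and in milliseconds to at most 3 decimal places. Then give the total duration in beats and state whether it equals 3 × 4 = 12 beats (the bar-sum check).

1) 0.0ms=0b +252.101ms=4/7b
2) 252.101ms=4/7b +252.101ms=4/7b
3) 504.202ms=8/7b +252.101ms=4/7b
4) 756.303ms=12/7b +252.101ms=4/7b
5) 1008.403ms=16/7b +504.202ms=8/7b
6) 1512.605ms=24/7b +252.101ms=4/7b
7) 1764.706ms=4b +252.101ms=4/7b
8) 2016.807ms=32/7b +252.101ms=4/7b
9) 2268.908ms=36/7b +252.101ms=4/7b
10) 2521.008ms=40/7b +252.101ms=4/7b
11) 2773.109ms=44/7b +252.101ms=4/7b
12) 3025.21ms=48/7b +252.101ms=4/7b
13) 3277.311ms=52/7b +252.101ms=4/7b
14) 3529.412ms=8b +882.353ms=2b
15) 4411.765ms=10b +441.176ms=1b
16) 4852.941ms=11b +441.176ms=1b
Σ=12b of 12 (136bpm 4/4) — PASS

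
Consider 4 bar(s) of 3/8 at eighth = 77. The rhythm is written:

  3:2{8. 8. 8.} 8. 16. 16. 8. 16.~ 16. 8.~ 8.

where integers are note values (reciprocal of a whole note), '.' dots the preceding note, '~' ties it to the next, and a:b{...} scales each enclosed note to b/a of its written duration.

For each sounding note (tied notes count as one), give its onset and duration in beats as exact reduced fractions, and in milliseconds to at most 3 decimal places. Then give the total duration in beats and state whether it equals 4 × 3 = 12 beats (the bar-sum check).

1) 0.0ms=0b +779.221ms=1b
2) 779.221ms=1b +779.221ms=1b
3) 1558.442ms=2b +779.221ms=1b
4) 2337.662ms=3b +1168.831ms=3/2b
5) 3506.494ms=9/2b +584.416ms=3/4b
6) 4090.909ms=21/4b +584.416ms=3/4b
7) 4675.325ms=6b +1168.831ms=3/2b
8) 5844.156ms=15/2b +1168.831ms=3/2b
9) 7012.987ms=9b +2337.662ms=3b
Σ=12b of 12 (77bpm 3/8) — PASS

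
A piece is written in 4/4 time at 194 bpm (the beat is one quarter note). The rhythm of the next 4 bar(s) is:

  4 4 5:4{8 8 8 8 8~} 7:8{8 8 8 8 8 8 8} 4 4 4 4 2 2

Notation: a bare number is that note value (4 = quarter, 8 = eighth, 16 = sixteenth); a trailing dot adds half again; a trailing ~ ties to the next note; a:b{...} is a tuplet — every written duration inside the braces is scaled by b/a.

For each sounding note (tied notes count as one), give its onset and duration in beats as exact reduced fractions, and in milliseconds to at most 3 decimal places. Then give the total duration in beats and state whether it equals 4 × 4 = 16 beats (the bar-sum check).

1) 0.0ms=0b +309.278ms=1b
2) 309.278ms=1b +309.278ms=1b
3) 618.557ms=2b +123.711ms=2/5b
4) 742.268ms=12/5b +123.711ms=2/5b
5) 865.979ms=14/5b +123.711ms=2/5b
6) 989.691ms=16/5b +123.711ms=2/5b
7) 1113.402ms=18/5b +300.442ms=34/35b
8) 1413.844ms=32/7b +176.73ms=4/7b
9) 1590.574ms=36/7b +176.73ms=4/7b
10) 1767.305ms=40/7b +176.73ms=4/7b
11) 1944.035ms=44/7b +176.73ms=4/7b
12) 2120.766ms=48/7b +176.73ms=4/7b
13) 2297.496ms=52/7b +176.73ms=4/7b
14) 2474.227ms=8b +309.278ms=1b
15) 2783.505ms=9b +309.278ms=1b
16) 3092.784ms=10b +309.278ms=1b
17) 3402.062ms=11b +309.278ms=1b
18) 3711.34ms=12b +618.557ms=2b
19) 4329.897ms=14b +618.557ms=2b
Σ=16b of 16 (194bpm 4/4) — PASS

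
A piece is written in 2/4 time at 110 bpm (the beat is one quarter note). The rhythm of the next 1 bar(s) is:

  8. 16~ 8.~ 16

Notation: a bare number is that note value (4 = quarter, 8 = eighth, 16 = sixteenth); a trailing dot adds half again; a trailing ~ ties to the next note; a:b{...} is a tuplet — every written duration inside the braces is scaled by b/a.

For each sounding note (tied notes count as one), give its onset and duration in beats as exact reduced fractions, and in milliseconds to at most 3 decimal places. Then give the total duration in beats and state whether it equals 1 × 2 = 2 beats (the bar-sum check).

1) 0.0ms=0b +409.091ms=3/4b
2) 409.091ms=3/4b +681.818ms=5/4b
Σ=2b of 2 (110bpm 2/4) — PASS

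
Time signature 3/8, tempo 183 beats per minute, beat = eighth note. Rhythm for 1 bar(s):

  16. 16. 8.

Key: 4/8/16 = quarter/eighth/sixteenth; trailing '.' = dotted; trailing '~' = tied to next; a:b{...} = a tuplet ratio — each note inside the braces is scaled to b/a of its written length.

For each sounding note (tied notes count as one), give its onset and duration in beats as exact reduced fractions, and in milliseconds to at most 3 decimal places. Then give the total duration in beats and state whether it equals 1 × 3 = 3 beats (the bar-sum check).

1) 0.0ms=0b +245.902ms=3/4b
2) 245.902ms=3/4b +245.902ms=3/4b
3) 491.803ms=3/2b +491.803ms=3/2b
Σ=3b of 3 (183bpm 3/8) — PASS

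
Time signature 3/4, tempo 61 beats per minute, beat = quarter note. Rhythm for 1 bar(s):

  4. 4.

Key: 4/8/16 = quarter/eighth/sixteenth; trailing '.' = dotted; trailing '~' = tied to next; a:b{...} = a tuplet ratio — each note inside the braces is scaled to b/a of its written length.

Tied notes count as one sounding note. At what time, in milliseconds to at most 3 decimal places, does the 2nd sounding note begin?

1. 0.0ms @ 0 + 1475.41ms (3/2)
2. 1475.41ms @ 3/2 + 1475.41ms (3/2)

note 2 onset = 3/2b = 1475.41ms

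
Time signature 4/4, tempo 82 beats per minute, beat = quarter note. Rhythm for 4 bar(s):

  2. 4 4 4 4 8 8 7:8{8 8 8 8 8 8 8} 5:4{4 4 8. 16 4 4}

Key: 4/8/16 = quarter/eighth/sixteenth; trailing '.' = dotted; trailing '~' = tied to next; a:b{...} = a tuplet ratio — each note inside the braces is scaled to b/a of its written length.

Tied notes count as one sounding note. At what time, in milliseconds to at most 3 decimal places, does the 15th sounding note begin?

1. 0.0ms @ 0 + 2195.122ms (3)
2. 2195.122ms @ 3 + 731.707ms (1)
3. 2926.829ms @ 4 + 731.707ms (1)
4. 3658.537ms @ 5 + 731.707ms (1)
5. 4390.244ms @ 6 + 731.707ms (1)
6. 5121.951ms @ 7 + 365.854ms (1/2)
7. 5487.805ms @ 15/2 + 365.854ms (1/2)
8. 5853.659ms @ 8 + 418.118ms (4/7)
9. 6271.777ms @ 60/7 + 418.118ms (4/7)
10. 6689.895ms @ 64/7 + 418.118ms (4/7)
11. 7108.014ms @ 68/7 + 418.118ms (4/7)
12. 7526.132ms @ 72/7 + 418.118ms (4/7)
13. 7944.251ms @ 76/7 + 418.118ms (4/7)
14. 8362.369ms @ 80/7 + 418.118ms (4/7)
15. 8780.488ms @ 12 + 585.366ms (4/5)
16. 9365.854ms @ 64/5 + 585.366ms (4/5)
17. 9951.22ms @ 68/5 + 439.024ms (3/5)
18. 10390.244ms @ 71/5 + 146.341ms (1/5)
19. 10536.585ms @ 72/5 + 585.366ms (4/5)
20. 11121.951ms @ 76/5 + 585.366ms (4/5)

note 15 onset = 12b = 8780.488ms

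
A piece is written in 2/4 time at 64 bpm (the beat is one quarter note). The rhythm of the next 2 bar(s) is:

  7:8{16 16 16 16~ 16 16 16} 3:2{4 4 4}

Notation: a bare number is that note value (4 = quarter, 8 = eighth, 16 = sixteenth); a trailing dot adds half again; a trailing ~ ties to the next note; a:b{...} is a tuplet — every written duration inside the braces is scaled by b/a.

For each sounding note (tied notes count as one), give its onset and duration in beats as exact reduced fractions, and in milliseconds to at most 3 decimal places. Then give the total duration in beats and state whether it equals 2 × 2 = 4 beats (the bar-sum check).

1) 0.0ms=0b +267.857ms=2/7b
2) 267.857ms=2/7b +267.857ms=2/7b
3) 535.714ms=4/7b +267.857ms=2/7b
4) 803.571ms=6/7b +535.714ms=4/7b
5) 1339.286ms=10/7b +267.857ms=2/7b
6) 1607.143ms=12/7b +267.857ms=2/7b
7) 1875.0ms=2b +625.0ms=2/3b
8) 2500.0ms=8/3b +625.0ms=2/3b
9) 3125.0ms=10/3b +625.0ms=2/3b
Σ=4b of 4 (64bpm 2/4) — PASS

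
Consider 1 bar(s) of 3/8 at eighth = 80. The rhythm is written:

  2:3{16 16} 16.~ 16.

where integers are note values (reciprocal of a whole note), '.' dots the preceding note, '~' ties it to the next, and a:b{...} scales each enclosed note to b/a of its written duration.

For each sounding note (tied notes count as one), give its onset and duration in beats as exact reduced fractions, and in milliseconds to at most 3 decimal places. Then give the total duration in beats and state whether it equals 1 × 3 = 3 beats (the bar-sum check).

1) 0.0ms=0b +562.5ms=3/4b
2) 562.5ms=3/4b +562.5ms=3/4b
3) 1125.0ms=3/2b +1125.0ms=3/2b
Σ=3b of 3 (80bpm 3/8) — PASS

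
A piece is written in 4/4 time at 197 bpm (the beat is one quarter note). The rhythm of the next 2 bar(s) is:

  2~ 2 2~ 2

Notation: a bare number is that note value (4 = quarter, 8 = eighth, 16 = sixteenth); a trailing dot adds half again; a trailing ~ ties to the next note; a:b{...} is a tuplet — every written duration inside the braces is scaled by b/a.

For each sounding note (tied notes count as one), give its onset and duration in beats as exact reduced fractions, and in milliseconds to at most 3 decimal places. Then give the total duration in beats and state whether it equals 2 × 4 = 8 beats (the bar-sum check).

1) 0.0ms=0b +1218.274ms=4b
2) 1218.274ms=4b +1218.274ms=4b
Σ=8b of 8 (197bpm 4/4) — PASS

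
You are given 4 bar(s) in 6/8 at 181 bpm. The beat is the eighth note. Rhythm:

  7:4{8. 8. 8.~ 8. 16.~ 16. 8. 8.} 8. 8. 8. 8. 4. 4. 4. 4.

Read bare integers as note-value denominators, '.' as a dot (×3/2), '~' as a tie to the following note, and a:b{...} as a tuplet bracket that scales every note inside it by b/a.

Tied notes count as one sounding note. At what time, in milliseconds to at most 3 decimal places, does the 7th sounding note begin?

note 7 onset = 6b = 1988.95ms

1. 0.0ms @ 0 + 284.136ms (6/7)
2. 284.136ms @ 6/7 + 284.136ms (6/7)
3. 568.272ms @ 12/7 + 568.272ms (12/7)
4. 1136.543ms @ 24/7 + 284.136ms (6/7)
5. 1420.679ms @ 30/7 + 284.136ms (6/7)
6. 1704.815ms @ 36/7 + 284.136ms (6/7)
7. 1988.95ms @ 6 + 497.238ms (3/2)
8. 2486.188ms @ 15/2 + 497.238ms (3/2)
9. 2983.425ms @ 9 + 497.238ms (3/2)
10. 3480.663ms @ 21/2 + 497.238ms (3/2)
11. 3977.901ms @ 12 + 994.475ms (3)
12. 4972.376ms @ 15 + 994.475ms (3)
13. 5966.851ms @ 18 + 994.475ms (3)
14. 6961.326ms @ 21 + 994.475ms (3)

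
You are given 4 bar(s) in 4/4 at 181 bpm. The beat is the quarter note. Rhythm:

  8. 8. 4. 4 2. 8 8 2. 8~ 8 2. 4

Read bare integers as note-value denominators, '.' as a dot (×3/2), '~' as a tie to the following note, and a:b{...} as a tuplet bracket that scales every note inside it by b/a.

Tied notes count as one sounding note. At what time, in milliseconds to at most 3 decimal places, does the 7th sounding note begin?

note 7 onset = 15/2b = 2486.188ms

1. 0.0ms @ 0 + 248.619ms (3/4)
2. 248.619ms @ 3/4 + 248.619ms (3/4)
3. 497.238ms @ 3/2 + 497.238ms (3/2)
4. 994.475ms @ 3 + 331.492ms (1)
5. 1325.967ms @ 4 + 994.475ms (3)
6. 2320.442ms @ 7 + 165.746ms (1/2)
7. 2486.188ms @ 15/2 + 165.746ms (1/2)
8. 2651.934ms @ 8 + 994.475ms (3)
9. 3646.409ms @ 11 + 331.492ms (1)
10. 3977.901ms @ 12 + 994.475ms (3)
11. 4972.376ms @ 15 + 331.492ms (1)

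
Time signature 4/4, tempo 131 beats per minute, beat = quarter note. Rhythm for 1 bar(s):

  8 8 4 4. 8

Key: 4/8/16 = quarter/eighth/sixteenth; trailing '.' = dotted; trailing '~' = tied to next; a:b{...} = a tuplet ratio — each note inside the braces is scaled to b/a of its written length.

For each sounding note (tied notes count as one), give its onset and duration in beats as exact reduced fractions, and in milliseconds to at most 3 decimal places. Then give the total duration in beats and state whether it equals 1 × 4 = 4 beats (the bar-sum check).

1) 0.0ms=0b +229.008ms=1/2b
2) 229.008ms=1/2b +229.008ms=1/2b
3) 458.015ms=1b +458.015ms=1b
4) 916.031ms=2b +687.023ms=3/2b
5) 1603.053ms=7/2b +229.008ms=1/2b
Σ=4b of 4 (131bpm 4/4) — PASS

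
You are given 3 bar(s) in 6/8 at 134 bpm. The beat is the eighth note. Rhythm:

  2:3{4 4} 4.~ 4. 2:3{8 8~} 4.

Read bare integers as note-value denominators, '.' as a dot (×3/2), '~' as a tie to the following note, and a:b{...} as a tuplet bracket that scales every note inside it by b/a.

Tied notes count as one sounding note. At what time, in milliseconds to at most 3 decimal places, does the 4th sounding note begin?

note 4 onset = 12b = 5373.134ms

1. 0.0ms @ 0 + 1343.284ms (3)
2. 1343.284ms @ 3 + 1343.284ms (3)
3. 2686.567ms @ 6 + 2686.567ms (6)
4. 5373.134ms @ 12 + 671.642ms (3/2)
5. 6044.776ms @ 27/2 + 2014.925ms (9/2)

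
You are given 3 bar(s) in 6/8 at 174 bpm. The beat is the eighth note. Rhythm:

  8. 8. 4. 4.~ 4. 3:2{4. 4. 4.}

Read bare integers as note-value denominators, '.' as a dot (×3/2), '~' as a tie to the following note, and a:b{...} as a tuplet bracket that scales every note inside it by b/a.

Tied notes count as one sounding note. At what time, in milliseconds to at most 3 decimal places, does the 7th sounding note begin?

1. 0.0ms @ 0 + 517.241ms (3/2)
2. 517.241ms @ 3/2 + 517.241ms (3/2)
3. 1034.483ms @ 3 + 1034.483ms (3)
4. 2068.966ms @ 6 + 2068.966ms (6)
5. 4137.931ms @ 12 + 689.655ms (2)
6. 4827.586ms @ 14 + 689.655ms (2)
7. 5517.241ms @ 16 + 689.655ms (2)

note 7 onset = 16b = 5517.241ms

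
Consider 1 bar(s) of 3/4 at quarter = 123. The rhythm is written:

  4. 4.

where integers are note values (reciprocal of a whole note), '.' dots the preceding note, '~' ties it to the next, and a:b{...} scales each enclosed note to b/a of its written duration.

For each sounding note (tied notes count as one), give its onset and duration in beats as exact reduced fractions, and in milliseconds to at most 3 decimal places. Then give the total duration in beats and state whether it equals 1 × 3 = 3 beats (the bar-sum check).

1) 0.0ms=0b +731.707ms=3/2b
2) 731.707ms=3/2b +731.707ms=3/2b
Σ=3b of 3 (123bpm 3/4) — PASS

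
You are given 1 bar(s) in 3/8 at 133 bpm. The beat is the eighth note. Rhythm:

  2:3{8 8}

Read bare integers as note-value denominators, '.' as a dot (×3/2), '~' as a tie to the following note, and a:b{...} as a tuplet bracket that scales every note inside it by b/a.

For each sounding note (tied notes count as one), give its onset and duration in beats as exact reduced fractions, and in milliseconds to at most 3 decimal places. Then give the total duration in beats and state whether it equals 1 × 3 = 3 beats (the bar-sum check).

1) 0.0ms=0b +676.692ms=3/2b
2) 676.692ms=3/2b +676.692ms=3/2b
Σ=3b of 3 (133bpm 3/8) — PASS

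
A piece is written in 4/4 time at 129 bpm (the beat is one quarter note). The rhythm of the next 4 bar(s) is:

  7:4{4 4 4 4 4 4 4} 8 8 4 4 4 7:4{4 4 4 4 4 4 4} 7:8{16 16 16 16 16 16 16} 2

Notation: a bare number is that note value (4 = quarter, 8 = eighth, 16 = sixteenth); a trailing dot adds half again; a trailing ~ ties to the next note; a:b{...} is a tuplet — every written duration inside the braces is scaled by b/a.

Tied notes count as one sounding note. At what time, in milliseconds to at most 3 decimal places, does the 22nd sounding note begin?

note 22 onset = 88/7b = 5847.176ms

1. 0.0ms @ 0 + 265.781ms (4/7)
2. 265.781ms @ 4/7 + 265.781ms (4/7)
3. 531.561ms @ 8/7 + 265.781ms (4/7)
4. 797.342ms @ 12/7 + 265.781ms (4/7)
5. 1063.123ms @ 16/7 + 265.781ms (4/7)
6. 1328.904ms @ 20/7 + 265.781ms (4/7)
7. 1594.684ms @ 24/7 + 265.781ms (4/7)
8. 1860.465ms @ 4 + 232.558ms (1/2)
9. 2093.023ms @ 9/2 + 232.558ms (1/2)
10. 2325.581ms @ 5 + 465.116ms (1)
11. 2790.698ms @ 6 + 465.116ms (1)
12. 3255.814ms @ 7 + 465.116ms (1)
13. 3720.93ms @ 8 + 265.781ms (4/7)
14. 3986.711ms @ 60/7 + 265.781ms (4/7)
15. 4252.492ms @ 64/7 + 265.781ms (4/7)
16. 4518.272ms @ 68/7 + 265.781ms (4/7)
17. 4784.053ms @ 72/7 + 265.781ms (4/7)
18. 5049.834ms @ 76/7 + 265.781ms (4/7)
19. 5315.615ms @ 80/7 + 265.781ms (4/7)
20. 5581.395ms @ 12 + 132.89ms (2/7)
21. 5714.286ms @ 86/7 + 132.89ms (2/7)
22. 5847.176ms @ 88/7 + 132.89ms (2/7)
23. 5980.066ms @ 90/7 + 132.89ms (2/7)
24. 6112.957ms @ 92/7 + 132.89ms (2/7)
25. 6245.847ms @ 94/7 + 132.89ms (2/7)
26. 6378.738ms @ 96/7 + 132.89ms (2/7)
27. 6511.628ms @ 14 + 930.233ms (2)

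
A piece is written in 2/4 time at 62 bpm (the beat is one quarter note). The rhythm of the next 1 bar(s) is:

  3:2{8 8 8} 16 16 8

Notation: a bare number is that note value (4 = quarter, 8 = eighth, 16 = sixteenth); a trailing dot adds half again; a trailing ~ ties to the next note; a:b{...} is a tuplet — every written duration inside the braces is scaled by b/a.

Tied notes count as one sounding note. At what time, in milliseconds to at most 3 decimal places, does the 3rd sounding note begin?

note 3 onset = 2/3b = 645.161ms

1. 0.0ms @ 0 + 322.581ms (1/3)
2. 322.581ms @ 1/3 + 322.581ms (1/3)
3. 645.161ms @ 2/3 + 322.581ms (1/3)
4. 967.742ms @ 1 + 241.935ms (1/4)
5. 1209.677ms @ 5/4 + 241.935ms (1/4)
6. 1451.613ms @ 3/2 + 483.871ms (1/2)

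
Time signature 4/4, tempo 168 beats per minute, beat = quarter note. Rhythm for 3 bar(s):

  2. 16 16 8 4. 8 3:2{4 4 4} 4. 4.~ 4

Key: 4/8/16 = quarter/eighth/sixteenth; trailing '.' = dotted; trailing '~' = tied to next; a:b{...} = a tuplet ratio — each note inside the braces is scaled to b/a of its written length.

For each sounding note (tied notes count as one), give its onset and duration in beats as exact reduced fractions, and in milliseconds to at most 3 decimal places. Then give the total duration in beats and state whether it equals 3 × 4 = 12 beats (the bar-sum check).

1) 0.0ms=0b +1071.429ms=3b
2) 1071.429ms=3b +89.286ms=1/4b
3) 1160.714ms=13/4b +89.286ms=1/4b
4) 1250.0ms=7/2b +178.571ms=1/2b
5) 1428.571ms=4b +535.714ms=3/2b
6) 1964.286ms=11/2b +178.571ms=1/2b
7) 2142.857ms=6b +238.095ms=2/3b
8) 2380.952ms=20/3b +238.095ms=2/3b
9) 2619.048ms=22/3b +238.095ms=2/3b
10) 2857.143ms=8b +535.714ms=3/2b
11) 3392.857ms=19/2b +892.857ms=5/2b
Σ=12b of 12 (168bpm 4/4) — PASS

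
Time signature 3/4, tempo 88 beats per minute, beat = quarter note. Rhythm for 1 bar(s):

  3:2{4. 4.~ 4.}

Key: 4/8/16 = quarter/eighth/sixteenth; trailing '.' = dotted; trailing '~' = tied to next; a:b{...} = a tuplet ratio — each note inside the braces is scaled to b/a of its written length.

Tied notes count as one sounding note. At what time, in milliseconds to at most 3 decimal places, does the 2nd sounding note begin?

note 2 onset = 1b = 681.818ms

1. 0.0ms @ 0 + 681.818ms (1)
2. 681.818ms @ 1 + 1363.636ms (2)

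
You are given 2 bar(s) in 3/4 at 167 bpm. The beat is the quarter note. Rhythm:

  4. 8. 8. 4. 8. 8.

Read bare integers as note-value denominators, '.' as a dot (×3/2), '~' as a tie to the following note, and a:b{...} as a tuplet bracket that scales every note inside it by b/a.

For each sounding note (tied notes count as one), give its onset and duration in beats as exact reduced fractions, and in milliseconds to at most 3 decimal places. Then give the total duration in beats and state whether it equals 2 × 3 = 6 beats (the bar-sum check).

1) 0.0ms=0b +538.922ms=3/2b
2) 538.922ms=3/2b +269.461ms=3/4b
3) 808.383ms=9/4b +269.461ms=3/4b
4) 1077.844ms=3b +538.922ms=3/2b
5) 1616.766ms=9/2b +269.461ms=3/4b
6) 1886.228ms=21/4b +269.461ms=3/4b
Σ=6b of 6 (167bpm 3/4) — PASS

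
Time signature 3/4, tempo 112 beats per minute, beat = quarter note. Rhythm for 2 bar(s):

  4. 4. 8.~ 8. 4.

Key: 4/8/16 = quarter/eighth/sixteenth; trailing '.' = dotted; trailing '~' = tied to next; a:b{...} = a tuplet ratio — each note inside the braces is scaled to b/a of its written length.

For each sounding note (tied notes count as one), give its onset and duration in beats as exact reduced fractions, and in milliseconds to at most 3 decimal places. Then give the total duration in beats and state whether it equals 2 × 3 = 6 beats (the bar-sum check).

1) 0.0ms=0b +803.571ms=3/2b
2) 803.571ms=3/2b +803.571ms=3/2b
3) 1607.143ms=3b +803.571ms=3/2b
4) 2410.714ms=9/2b +803.571ms=3/2b
Σ=6b of 6 (112bpm 3/4) — PASS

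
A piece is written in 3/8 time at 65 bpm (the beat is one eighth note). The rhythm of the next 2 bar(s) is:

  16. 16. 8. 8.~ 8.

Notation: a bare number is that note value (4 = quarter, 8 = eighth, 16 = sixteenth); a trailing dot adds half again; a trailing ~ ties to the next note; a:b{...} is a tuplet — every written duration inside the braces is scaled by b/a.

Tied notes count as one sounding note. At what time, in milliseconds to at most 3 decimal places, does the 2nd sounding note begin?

note 2 onset = 3/4b = 692.308ms

1. 0.0ms @ 0 + 692.308ms (3/4)
2. 692.308ms @ 3/4 + 692.308ms (3/4)
3. 1384.615ms @ 3/2 + 1384.615ms (3/2)
4. 2769.231ms @ 3 + 2769.231ms (3)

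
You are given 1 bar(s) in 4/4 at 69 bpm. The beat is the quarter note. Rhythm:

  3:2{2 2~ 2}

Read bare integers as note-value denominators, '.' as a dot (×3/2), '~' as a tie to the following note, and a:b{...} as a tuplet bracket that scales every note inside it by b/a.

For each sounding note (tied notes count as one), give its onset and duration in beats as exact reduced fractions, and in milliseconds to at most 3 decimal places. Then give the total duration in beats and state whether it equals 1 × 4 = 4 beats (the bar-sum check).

1) 0.0ms=0b +1159.42ms=4/3b
2) 1159.42ms=4/3b +2318.841ms=8/3b
Σ=4b of 4 (69bpm 4/4) — PASS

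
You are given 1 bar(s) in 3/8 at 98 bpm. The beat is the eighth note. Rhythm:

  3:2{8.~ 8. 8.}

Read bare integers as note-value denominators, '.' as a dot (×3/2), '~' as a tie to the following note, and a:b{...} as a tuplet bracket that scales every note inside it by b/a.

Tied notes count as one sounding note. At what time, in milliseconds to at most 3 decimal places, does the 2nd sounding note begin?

1. 0.0ms @ 0 + 1224.49ms (2)
2. 1224.49ms @ 2 + 612.245ms (1)

note 2 onset = 2b = 1224.49ms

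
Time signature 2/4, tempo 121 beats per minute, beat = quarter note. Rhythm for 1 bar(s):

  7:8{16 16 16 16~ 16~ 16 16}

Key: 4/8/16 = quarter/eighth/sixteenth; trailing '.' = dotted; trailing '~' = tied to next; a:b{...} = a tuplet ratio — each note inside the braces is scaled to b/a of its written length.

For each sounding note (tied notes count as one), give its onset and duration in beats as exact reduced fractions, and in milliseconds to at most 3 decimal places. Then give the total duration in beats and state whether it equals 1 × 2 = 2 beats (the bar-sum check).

1) 0.0ms=0b +141.677ms=2/7b
2) 141.677ms=2/7b +141.677ms=2/7b
3) 283.353ms=4/7b +141.677ms=2/7b
4) 425.03ms=6/7b +425.03ms=6/7b
5) 850.059ms=12/7b +141.677ms=2/7b
Σ=2b of 2 (121bpm 2/4) — PASS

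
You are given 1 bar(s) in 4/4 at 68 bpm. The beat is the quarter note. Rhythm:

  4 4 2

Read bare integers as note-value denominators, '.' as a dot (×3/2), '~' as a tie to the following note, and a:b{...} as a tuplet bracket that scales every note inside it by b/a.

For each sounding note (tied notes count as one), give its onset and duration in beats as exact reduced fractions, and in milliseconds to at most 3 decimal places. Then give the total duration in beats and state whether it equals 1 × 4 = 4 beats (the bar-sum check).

1) 0.0ms=0b +882.353ms=1b
2) 882.353ms=1b +882.353ms=1b
3) 1764.706ms=2b +1764.706ms=2b
Σ=4b of 4 (68bpm 4/4) — PASS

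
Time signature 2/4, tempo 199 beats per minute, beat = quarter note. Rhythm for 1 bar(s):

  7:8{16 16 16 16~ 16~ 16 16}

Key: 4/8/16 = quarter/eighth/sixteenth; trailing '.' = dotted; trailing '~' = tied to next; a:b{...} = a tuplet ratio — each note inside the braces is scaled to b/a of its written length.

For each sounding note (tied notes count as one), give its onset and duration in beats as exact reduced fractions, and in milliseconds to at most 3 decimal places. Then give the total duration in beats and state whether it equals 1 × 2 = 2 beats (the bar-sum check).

1) 0.0ms=0b +86.145ms=2/7b
2) 86.145ms=2/7b +86.145ms=2/7b
3) 172.29ms=4/7b +86.145ms=2/7b
4) 258.435ms=6/7b +258.435ms=6/7b
5) 516.87ms=12/7b +86.145ms=2/7b
Σ=2b of 2 (199bpm 2/4) — PASS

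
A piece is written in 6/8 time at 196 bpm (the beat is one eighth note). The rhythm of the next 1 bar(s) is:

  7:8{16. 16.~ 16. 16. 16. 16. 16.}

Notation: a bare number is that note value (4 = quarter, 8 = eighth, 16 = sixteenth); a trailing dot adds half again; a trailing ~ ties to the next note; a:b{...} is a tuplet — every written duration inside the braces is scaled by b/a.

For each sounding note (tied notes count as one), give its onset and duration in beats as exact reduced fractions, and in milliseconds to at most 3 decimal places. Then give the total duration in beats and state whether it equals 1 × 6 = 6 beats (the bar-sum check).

1) 0.0ms=0b +262.391ms=6/7b
2) 262.391ms=6/7b +524.781ms=12/7b
3) 787.172ms=18/7b +262.391ms=6/7b
4) 1049.563ms=24/7b +262.391ms=6/7b
5) 1311.953ms=30/7b +262.391ms=6/7b
6) 1574.344ms=36/7b +262.391ms=6/7b
Σ=6b of 6 (196bpm 6/8) — PASS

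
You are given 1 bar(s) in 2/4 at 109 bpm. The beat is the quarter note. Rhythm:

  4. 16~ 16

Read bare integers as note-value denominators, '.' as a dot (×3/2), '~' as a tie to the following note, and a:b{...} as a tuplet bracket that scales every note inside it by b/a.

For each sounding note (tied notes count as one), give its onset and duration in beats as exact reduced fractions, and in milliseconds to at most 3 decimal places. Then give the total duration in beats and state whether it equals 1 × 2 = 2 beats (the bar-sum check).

1) 0.0ms=0b +825.688ms=3/2b
2) 825.688ms=3/2b +275.229ms=1/2b
Σ=2b of 2 (109bpm 2/4) — PASS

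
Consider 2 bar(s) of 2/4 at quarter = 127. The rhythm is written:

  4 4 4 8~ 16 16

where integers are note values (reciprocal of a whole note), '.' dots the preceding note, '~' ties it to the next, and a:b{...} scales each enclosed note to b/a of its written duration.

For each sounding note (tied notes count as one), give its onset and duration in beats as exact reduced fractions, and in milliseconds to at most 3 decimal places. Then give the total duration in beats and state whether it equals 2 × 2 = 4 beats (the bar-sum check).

1) 0.0ms=0b +472.441ms=1b
2) 472.441ms=1b +472.441ms=1b
3) 944.882ms=2b +472.441ms=1b
4) 1417.323ms=3b +354.331ms=3/4b
5) 1771.654ms=15/4b +118.11ms=1/4b
Σ=4b of 4 (127bpm 2/4) — PASS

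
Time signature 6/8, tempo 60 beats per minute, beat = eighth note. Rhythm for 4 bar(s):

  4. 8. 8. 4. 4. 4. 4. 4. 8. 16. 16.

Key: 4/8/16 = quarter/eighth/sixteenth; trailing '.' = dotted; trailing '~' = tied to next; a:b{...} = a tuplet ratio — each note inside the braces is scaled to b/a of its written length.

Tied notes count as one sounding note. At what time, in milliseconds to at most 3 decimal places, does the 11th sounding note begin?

note 11 onset = 93/4b = 23250.0ms

1. 0.0ms @ 0 + 3000.0ms (3)
2. 3000.0ms @ 3 + 1500.0ms (3/2)
3. 4500.0ms @ 9/2 + 1500.0ms (3/2)
4. 6000.0ms @ 6 + 3000.0ms (3)
5. 9000.0ms @ 9 + 3000.0ms (3)
6. 12000.0ms @ 12 + 3000.0ms (3)
7. 15000.0ms @ 15 + 3000.0ms (3)
8. 18000.0ms @ 18 + 3000.0ms (3)
9. 21000.0ms @ 21 + 1500.0ms (3/2)
10. 22500.0ms @ 45/2 + 750.0ms (3/4)
11. 23250.0ms @ 93/4 + 750.0ms (3/4)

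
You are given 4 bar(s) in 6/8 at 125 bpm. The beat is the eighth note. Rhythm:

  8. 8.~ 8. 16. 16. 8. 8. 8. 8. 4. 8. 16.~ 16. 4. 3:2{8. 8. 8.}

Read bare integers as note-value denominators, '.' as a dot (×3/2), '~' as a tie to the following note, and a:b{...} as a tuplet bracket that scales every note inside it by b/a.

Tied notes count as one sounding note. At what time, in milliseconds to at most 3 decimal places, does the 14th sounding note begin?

1. 0.0ms @ 0 + 720.0ms (3/2)
2. 720.0ms @ 3/2 + 1440.0ms (3)
3. 2160.0ms @ 9/2 + 360.0ms (3/4)
4. 2520.0ms @ 21/4 + 360.0ms (3/4)
5. 2880.0ms @ 6 + 720.0ms (3/2)
6. 3600.0ms @ 15/2 + 720.0ms (3/2)
7. 4320.0ms @ 9 + 720.0ms (3/2)
8. 5040.0ms @ 21/2 + 720.0ms (3/2)
9. 5760.0ms @ 12 + 1440.0ms (3)
10. 7200.0ms @ 15 + 720.0ms (3/2)
11. 7920.0ms @ 33/2 + 720.0ms (3/2)
12. 8640.0ms @ 18 + 1440.0ms (3)
13. 10080.0ms @ 21 + 480.0ms (1)
14. 10560.0ms @ 22 + 480.0ms (1)
15. 11040.0ms @ 23 + 480.0ms (1)

note 14 onset = 22b = 10560.0ms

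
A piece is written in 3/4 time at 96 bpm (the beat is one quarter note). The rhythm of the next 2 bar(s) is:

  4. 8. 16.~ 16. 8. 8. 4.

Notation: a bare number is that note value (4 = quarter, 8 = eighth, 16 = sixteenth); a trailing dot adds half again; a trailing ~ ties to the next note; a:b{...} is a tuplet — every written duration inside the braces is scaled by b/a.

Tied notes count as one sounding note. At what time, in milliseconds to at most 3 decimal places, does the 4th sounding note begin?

note 4 onset = 3b = 1875.0ms

1. 0.0ms @ 0 + 937.5ms (3/2)
2. 937.5ms @ 3/2 + 468.75ms (3/4)
3. 1406.25ms @ 9/4 + 468.75ms (3/4)
4. 1875.0ms @ 3 + 468.75ms (3/4)
5. 2343.75ms @ 15/4 + 468.75ms (3/4)
6. 2812.5ms @ 9/2 + 937.5ms (3/2)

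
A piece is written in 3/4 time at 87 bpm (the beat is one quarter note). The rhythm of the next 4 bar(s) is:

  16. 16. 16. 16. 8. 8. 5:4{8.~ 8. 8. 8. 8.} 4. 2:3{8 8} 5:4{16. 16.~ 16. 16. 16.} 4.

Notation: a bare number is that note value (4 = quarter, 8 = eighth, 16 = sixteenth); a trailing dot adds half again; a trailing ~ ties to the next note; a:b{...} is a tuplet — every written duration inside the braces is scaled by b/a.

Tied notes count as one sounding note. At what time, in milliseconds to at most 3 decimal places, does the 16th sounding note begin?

1. 0.0ms @ 0 + 258.621ms (3/8)
2. 258.621ms @ 3/8 + 258.621ms (3/8)
3. 517.241ms @ 3/4 + 258.621ms (3/8)
4. 775.862ms @ 9/8 + 258.621ms (3/8)
5. 1034.483ms @ 3/2 + 517.241ms (3/4)
6. 1551.724ms @ 9/4 + 517.241ms (3/4)
7. 2068.966ms @ 3 + 827.586ms (6/5)
8. 2896.552ms @ 21/5 + 413.793ms (3/5)
9. 3310.345ms @ 24/5 + 413.793ms (3/5)
10. 3724.138ms @ 27/5 + 413.793ms (3/5)
11. 4137.931ms @ 6 + 1034.483ms (3/2)
12. 5172.414ms @ 15/2 + 517.241ms (3/4)
13. 5689.655ms @ 33/4 + 517.241ms (3/4)
14. 6206.897ms @ 9 + 206.897ms (3/10)
15. 6413.793ms @ 93/10 + 413.793ms (3/5)
16. 6827.586ms @ 99/10 + 206.897ms (3/10)
17. 7034.483ms @ 51/5 + 206.897ms (3/10)
18. 7241.379ms @ 21/2 + 1034.483ms (3/2)

note 16 onset = 99/10b = 6827.586ms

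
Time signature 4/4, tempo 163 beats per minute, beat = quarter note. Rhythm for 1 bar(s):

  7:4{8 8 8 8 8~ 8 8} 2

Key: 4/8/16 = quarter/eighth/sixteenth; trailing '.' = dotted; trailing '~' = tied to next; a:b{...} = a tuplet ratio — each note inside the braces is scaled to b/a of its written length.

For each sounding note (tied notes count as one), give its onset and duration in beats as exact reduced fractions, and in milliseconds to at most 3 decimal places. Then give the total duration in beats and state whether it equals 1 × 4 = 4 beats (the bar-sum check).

1) 0.0ms=0b +105.171ms=2/7b
2) 105.171ms=2/7b +105.171ms=2/7b
3) 210.342ms=4/7b +105.171ms=2/7b
4) 315.513ms=6/7b +105.171ms=2/7b
5) 420.684ms=8/7b +210.342ms=4/7b
6) 631.025ms=12/7b +105.171ms=2/7b
7) 736.196ms=2b +736.196ms=2b
Σ=4b of 4 (163bpm 4/4) — PASS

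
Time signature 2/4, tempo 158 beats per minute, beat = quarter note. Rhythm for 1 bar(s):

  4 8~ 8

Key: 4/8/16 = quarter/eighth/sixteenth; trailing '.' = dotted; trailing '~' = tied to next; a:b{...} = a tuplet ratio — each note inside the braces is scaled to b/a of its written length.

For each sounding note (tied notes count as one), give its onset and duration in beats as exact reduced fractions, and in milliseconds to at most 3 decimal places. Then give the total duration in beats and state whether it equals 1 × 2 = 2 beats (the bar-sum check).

1) 0.0ms=0b +379.747ms=1b
2) 379.747ms=1b +379.747ms=1b
Σ=2b of 2 (158bpm 2/4) — PASS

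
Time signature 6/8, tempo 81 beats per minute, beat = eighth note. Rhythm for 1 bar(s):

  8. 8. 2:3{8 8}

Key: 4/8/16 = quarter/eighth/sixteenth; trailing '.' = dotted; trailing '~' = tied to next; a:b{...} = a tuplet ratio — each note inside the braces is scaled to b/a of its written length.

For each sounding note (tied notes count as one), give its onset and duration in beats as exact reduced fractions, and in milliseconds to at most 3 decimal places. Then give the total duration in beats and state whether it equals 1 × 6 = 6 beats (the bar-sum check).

1) 0.0ms=0b +1111.111ms=3/2b
2) 1111.111ms=3/2b +1111.111ms=3/2b
3) 2222.222ms=3b +1111.111ms=3/2b
4) 3333.333ms=9/2b +1111.111ms=3/2b
Σ=6b of 6 (81bpm 6/8) — PASS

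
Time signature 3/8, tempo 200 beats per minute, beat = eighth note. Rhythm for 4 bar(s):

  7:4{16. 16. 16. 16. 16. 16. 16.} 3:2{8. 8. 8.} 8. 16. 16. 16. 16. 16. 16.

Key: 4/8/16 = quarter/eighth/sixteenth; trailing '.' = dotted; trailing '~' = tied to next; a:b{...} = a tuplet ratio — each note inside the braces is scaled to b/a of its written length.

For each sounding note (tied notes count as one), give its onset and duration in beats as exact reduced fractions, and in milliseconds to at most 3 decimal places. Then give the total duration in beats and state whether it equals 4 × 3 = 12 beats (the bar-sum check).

1) 0.0ms=0b +128.571ms=3/7b
2) 128.571ms=3/7b +128.571ms=3/7b
3) 257.143ms=6/7b +128.571ms=3/7b
4) 385.714ms=9/7b +128.571ms=3/7b
5) 514.286ms=12/7b +128.571ms=3/7b
6) 642.857ms=15/7b +128.571ms=3/7b
7) 771.429ms=18/7b +128.571ms=3/7b
8) 900.0ms=3b +300.0ms=1b
9) 1200.0ms=4b +300.0ms=1b
10) 1500.0ms=5b +300.0ms=1b
11) 1800.0ms=6b +450.0ms=3/2b
12) 2250.0ms=15/2b +225.0ms=3/4b
13) 2475.0ms=33/4b +225.0ms=3/4b
14) 2700.0ms=9b +225.0ms=3/4b
15) 2925.0ms=39/4b +225.0ms=3/4b
16) 3150.0ms=21/2b +225.0ms=3/4b
17) 3375.0ms=45/4b +225.0ms=3/4b
Σ=12b of 12 (200bpm 3/8) — PASS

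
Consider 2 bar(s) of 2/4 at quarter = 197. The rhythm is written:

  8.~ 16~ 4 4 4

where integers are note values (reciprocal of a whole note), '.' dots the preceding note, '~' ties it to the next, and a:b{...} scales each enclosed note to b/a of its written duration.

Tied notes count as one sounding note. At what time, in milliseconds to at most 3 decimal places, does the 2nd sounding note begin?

note 2 onset = 2b = 609.137ms

1. 0.0ms @ 0 + 609.137ms (2)
2. 609.137ms @ 2 + 304.569ms (1)
3. 913.706ms @ 3 + 304.569ms (1)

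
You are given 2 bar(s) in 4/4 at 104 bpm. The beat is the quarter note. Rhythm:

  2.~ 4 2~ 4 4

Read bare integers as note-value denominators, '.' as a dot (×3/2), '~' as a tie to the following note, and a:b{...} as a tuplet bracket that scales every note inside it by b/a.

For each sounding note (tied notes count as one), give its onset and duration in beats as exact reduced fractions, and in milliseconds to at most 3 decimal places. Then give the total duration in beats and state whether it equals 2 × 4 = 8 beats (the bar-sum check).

1) 0.0ms=0b +2307.692ms=4b
2) 2307.692ms=4b +1730.769ms=3b
3) 4038.462ms=7b +576.923ms=1b
Σ=8b of 8 (104bpm 4/4) — PASS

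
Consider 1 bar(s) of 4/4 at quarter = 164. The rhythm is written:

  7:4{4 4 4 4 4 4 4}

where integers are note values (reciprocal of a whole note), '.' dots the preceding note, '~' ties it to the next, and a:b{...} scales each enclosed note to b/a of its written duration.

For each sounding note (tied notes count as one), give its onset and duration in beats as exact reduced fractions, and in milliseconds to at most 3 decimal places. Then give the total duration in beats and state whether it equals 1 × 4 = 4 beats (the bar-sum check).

1) 0.0ms=0b +209.059ms=4/7b
2) 209.059ms=4/7b +209.059ms=4/7b
3) 418.118ms=8/7b +209.059ms=4/7b
4) 627.178ms=12/7b +209.059ms=4/7b
5) 836.237ms=16/7b +209.059ms=4/7b
6) 1045.296ms=20/7b +209.059ms=4/7b
7) 1254.355ms=24/7b +209.059ms=4/7b
Σ=4b of 4 (164bpm 4/4) — PASS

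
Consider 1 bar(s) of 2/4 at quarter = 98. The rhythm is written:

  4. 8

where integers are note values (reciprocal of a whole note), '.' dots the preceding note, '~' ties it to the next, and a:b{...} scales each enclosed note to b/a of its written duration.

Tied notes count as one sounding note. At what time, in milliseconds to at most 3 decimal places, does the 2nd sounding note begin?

note 2 onset = 3/2b = 918.367ms

1. 0.0ms @ 0 + 918.367ms (3/2)
2. 918.367ms @ 3/2 + 306.122ms (1/2)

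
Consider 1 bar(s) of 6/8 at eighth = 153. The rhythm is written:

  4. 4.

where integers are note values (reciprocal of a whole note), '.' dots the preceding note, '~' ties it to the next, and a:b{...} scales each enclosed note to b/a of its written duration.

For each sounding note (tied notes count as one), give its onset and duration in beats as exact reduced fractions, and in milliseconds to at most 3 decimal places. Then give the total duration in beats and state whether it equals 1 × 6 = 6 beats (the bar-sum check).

1) 0.0ms=0b +1176.471ms=3b
2) 1176.471ms=3b +1176.471ms=3b
Σ=6b of 6 (153bpm 6/8) — PASS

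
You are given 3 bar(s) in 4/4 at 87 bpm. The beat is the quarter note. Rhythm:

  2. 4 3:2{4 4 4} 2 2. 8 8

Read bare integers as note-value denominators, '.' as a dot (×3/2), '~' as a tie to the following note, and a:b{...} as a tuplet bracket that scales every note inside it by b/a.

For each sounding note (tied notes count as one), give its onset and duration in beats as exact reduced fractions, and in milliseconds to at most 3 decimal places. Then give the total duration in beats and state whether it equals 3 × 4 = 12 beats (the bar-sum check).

1) 0.0ms=0b +2068.966ms=3b
2) 2068.966ms=3b +689.655ms=1b
3) 2758.621ms=4b +459.77ms=2/3b
4) 3218.391ms=14/3b +459.77ms=2/3b
5) 3678.161ms=16/3b +459.77ms=2/3b
6) 4137.931ms=6b +1379.31ms=2b
7) 5517.241ms=8b +2068.966ms=3b
8) 7586.207ms=11b +344.828ms=1/2b
9) 7931.034ms=23/2b +344.828ms=1/2b
Σ=12b of 12 (87bpm 4/4) — PASS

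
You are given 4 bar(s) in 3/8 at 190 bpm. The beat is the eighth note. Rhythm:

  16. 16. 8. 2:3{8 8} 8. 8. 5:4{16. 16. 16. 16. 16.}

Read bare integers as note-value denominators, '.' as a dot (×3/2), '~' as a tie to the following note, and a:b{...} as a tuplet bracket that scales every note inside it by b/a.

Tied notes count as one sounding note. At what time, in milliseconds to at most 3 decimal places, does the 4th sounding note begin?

note 4 onset = 3b = 947.368ms

1. 0.0ms @ 0 + 236.842ms (3/4)
2. 236.842ms @ 3/4 + 236.842ms (3/4)
3. 473.684ms @ 3/2 + 473.684ms (3/2)
4. 947.368ms @ 3 + 473.684ms (3/2)
5. 1421.053ms @ 9/2 + 473.684ms (3/2)
6. 1894.737ms @ 6 + 473.684ms (3/2)
7. 2368.421ms @ 15/2 + 473.684ms (3/2)
8. 2842.105ms @ 9 + 189.474ms (3/5)
9. 3031.579ms @ 48/5 + 189.474ms (3/5)
10. 3221.053ms @ 51/5 + 189.474ms (3/5)
11. 3410.526ms @ 54/5 + 189.474ms (3/5)
12. 3600.0ms @ 57/5 + 189.474ms (3/5)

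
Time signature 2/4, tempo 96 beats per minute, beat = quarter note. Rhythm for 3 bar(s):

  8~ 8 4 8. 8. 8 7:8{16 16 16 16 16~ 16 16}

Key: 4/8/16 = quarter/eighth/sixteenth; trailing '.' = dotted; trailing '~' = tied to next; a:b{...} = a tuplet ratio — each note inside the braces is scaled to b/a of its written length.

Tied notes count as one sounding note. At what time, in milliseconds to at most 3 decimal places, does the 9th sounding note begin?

note 9 onset = 34/7b = 3035.714ms

1. 0.0ms @ 0 + 625.0ms (1)
2. 625.0ms @ 1 + 625.0ms (1)
3. 1250.0ms @ 2 + 468.75ms (3/4)
4. 1718.75ms @ 11/4 + 468.75ms (3/4)
5. 2187.5ms @ 7/2 + 312.5ms (1/2)
6. 2500.0ms @ 4 + 178.571ms (2/7)
7. 2678.571ms @ 30/7 + 178.571ms (2/7)
8. 2857.143ms @ 32/7 + 178.571ms (2/7)
9. 3035.714ms @ 34/7 + 178.571ms (2/7)
10. 3214.286ms @ 36/7 + 357.143ms (4/7)
11. 3571.429ms @ 40/7 + 178.571ms (2/7)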